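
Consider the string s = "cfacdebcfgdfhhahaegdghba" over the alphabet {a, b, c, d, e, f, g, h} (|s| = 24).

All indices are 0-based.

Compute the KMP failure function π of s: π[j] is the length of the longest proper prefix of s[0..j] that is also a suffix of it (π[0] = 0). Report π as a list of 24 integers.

[0, 0, 0, 1, 0, 0, 0, 1, 2, 0, 0, 0, 0, 0, 0, 0, 0, 0, 0, 0, 0, 0, 0, 0]

π[0] = 0
j=1 s[j]='f': π[1]=0 (border '')
j=2 s[j]='a': π[2]=0 (border '')
j=3 s[j]='c': π[3]=1 (border 'c')
j=4 s[j]='d': k: 1→0; π[4]=0 (border '')
j=5 s[j]='e': π[5]=0 (border '')
j=6 s[j]='b': π[6]=0 (border '')
j=7 s[j]='c': π[7]=1 (border 'c')
j=8 s[j]='f': π[8]=2 (border 'cf')
j=9 s[j]='g': k: 2→0; π[9]=0 (border '')
j=10 s[j]='d': π[10]=0 (border '')
j=11 s[j]='f': π[11]=0 (border '')
j=12 s[j]='h': π[12]=0 (border '')
j=13 s[j]='h': π[13]=0 (border '')
j=14 s[j]='a': π[14]=0 (border '')
j=15 s[j]='h': π[15]=0 (border '')
j=16 s[j]='a': π[16]=0 (border '')
j=17 s[j]='e': π[17]=0 (border '')
j=18 s[j]='g': π[18]=0 (border '')
j=19 s[j]='d': π[19]=0 (border '')
j=20 s[j]='g': π[20]=0 (border '')
j=21 s[j]='h': π[21]=0 (border '')
j=22 s[j]='b': π[22]=0 (border '')
j=23 s[j]='a': π[23]=0 (border '')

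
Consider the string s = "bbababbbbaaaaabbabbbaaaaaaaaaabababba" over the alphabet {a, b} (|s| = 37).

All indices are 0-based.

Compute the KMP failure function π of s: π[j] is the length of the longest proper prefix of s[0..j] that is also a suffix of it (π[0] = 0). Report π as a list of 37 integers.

[0, 1, 0, 1, 0, 1, 2, 2, 2, 3, 0, 0, 0, 0, 1, 2, 3, 4, 2, 2, 3, 0, 0, 0, 0, 0, 0, 0, 0, 0, 1, 0, 1, 0, 1, 2, 3]

π[0] = 0
j=1 s[j]='b': π[1]=1 (border 'b')
j=2 s[j]='a': k: 1→0; π[2]=0 (border '')
j=3 s[j]='b': π[3]=1 (border 'b')
j=4 s[j]='a': k: 1→0; π[4]=0 (border '')
j=5 s[j]='b': π[5]=1 (border 'b')
j=6 s[j]='b': π[6]=2 (border 'bb')
j=7 s[j]='b': k: 2→1; π[7]=2 (border 'bb')
j=8 s[j]='b': k: 2→1; π[8]=2 (border 'bb')
j=9 s[j]='a': π[9]=3 (border 'bba')
j=10 s[j]='a': k: 3→0; π[10]=0 (border '')
j=11 s[j]='a': π[11]=0 (border '')
j=12 s[j]='a': π[12]=0 (border '')
j=13 s[j]='a': π[13]=0 (border '')
j=14 s[j]='b': π[14]=1 (border 'b')
j=15 s[j]='b': π[15]=2 (border 'bb')
j=16 s[j]='a': π[16]=3 (border 'bba')
j=17 s[j]='b': π[17]=4 (border 'bbab')
j=18 s[j]='b': k: 4→1; π[18]=2 (border 'bb')
j=19 s[j]='b': k: 2→1; π[19]=2 (border 'bb')
j=20 s[j]='a': π[20]=3 (border 'bba')
j=21 s[j]='a': k: 3→0; π[21]=0 (border '')
j=22 s[j]='a': π[22]=0 (border '')
j=23 s[j]='a': π[23]=0 (border '')
j=24 s[j]='a': π[24]=0 (border '')
j=25 s[j]='a': π[25]=0 (border '')
j=26 s[j]='a': π[26]=0 (border '')
j=27 s[j]='a': π[27]=0 (border '')
j=28 s[j]='a': π[28]=0 (border '')
j=29 s[j]='a': π[29]=0 (border '')
j=30 s[j]='b': π[30]=1 (border 'b')
j=31 s[j]='a': k: 1→0; π[31]=0 (border '')
j=32 s[j]='b': π[32]=1 (border 'b')
j=33 s[j]='a': k: 1→0; π[33]=0 (border '')
j=34 s[j]='b': π[34]=1 (border 'b')
j=35 s[j]='b': π[35]=2 (border 'bb')
j=36 s[j]='a': π[36]=3 (border 'bba')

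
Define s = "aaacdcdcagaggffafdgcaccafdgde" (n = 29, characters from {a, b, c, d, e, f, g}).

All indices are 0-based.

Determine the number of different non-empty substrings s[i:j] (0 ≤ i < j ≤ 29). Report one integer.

rank | idx | suffix
   0 |   0 | aaacdcdcagaggffafdgcaccafdgde
   1 |   1 | aacdcdcagaggffafdgcaccafdgde
   2 |  20 | accafdgde
   3 |   2 | acdcdcagaggffafdgcaccafdgde
   4 |  15 | afdgcaccafdgde
   5 |  23 | afdgde
   6 |   8 | agaggffafdgcaccafdgde
   7 |  10 | aggffafdgcaccafdgde
   8 |  19 | caccafdgde
   9 |  22 | cafdgde
  10 |   7 | cagaggffafdgcaccafdgde
  11 |  21 | ccafdgde
  12 |   5 | cdcagaggffafdgcaccafdgde
  13 |   3 | cdcdcagaggffafdgcaccafdgde
  14 |   6 | dcagaggffafdgcaccafdgde
  15 |   4 | dcdcagaggffafdgcaccafdgde
  16 |  27 | de
  17 |  17 | dgcaccafdgde
  18 |  25 | dgde
  19 |  28 | e
  20 |  14 | fafdgcaccafdgde
  21 |  16 | fdgcaccafdgde
  22 |  24 | fdgde
  23 |  13 | ffafdgcaccafdgde
  24 |   9 | gaggffafdgcaccafdgde
  25 |  18 | gcaccafdgde
  26 |  26 | gde
  27 |  12 | gffafdgcaccafdgde
  28 |  11 | ggffafdgcaccafdgde

SA = [0, 1, 20, 2, 15, 23, 8, 10, 19, 22, 7, 21, 5, 3, 6, 4, 27, 17, 25, 28, 14, 16, 24, 13, 9, 18, 26, 12, 11]
i: (SA[i-1],SA[i]) lcp shared
  1: (0,1) 2 'aa'
  2: (1,20) 1 'a'
  3: (20,2) 2 'ac'
  4: (2,15) 1 'a'
  5: (15,23) 4 'afdg'
  6: (23,8) 1 'a'
  7: (8,10) 2 'ag'
  8: (10,19) 0 ''
  9: (19,22) 2 'ca'
  10: (22,7) 2 'ca'
  11: (7,21) 1 'c'
  12: (21,5) 1 'c'
  13: (5,3) 3 'cdc'
  14: (3,6) 0 ''
  15: (6,4) 2 'dc'
  16: (4,27) 1 'd'
  17: (27,17) 1 'd'
  18: (17,25) 2 'dg'
  19: (25,28) 0 ''
  20: (28,14) 0 ''
  21: (14,16) 1 'f'
  22: (16,24) 3 'fdg'
  23: (24,13) 1 'f'
  24: (13,9) 0 ''
  25: (9,18) 1 'g'
  26: (18,26) 1 'g'
  27: (26,12) 1 'g'
  28: (12,11) 1 'g'

n(n+1)/2 = 29·30/2 = 435
Σ LCP = 0 + 2 + 1 + 2 + 1 + 4 + 1 + 2 + 0 + 2 + 2 + 1 + 1 + 3 + 0 + 2 + 1 + 1 + 2 + 0 + 0 + 1 + 3 + 1 + 0 + 1 + 1 + 1 + 1 = 37
distinct = 435 − 37 = 398

398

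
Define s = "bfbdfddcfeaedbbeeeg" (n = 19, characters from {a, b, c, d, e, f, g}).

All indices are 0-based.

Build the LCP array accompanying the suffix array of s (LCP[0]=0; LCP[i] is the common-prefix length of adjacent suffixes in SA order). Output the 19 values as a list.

rank | idx | suffix
   0 |  10 | aedbbeeeg
   1 |  13 | bbeeeg
   2 |   2 | bdfddcfeaedbbeeeg
   3 |  14 | beeeg
   4 |   0 | bfbdfddcfeaedbbeeeg
   5 |   7 | cfeaedbbeeeg
   6 |  12 | dbbeeeg
   7 |   6 | dcfeaedbbeeeg
   8 |   5 | ddcfeaedbbeeeg
   9 |   3 | dfddcfeaedbbeeeg
  10 |   9 | eaedbbeeeg
  11 |  11 | edbbeeeg
  12 |  15 | eeeg
  13 |  16 | eeg
  14 |  17 | eg
  15 |   1 | fbdfddcfeaedbbeeeg
  16 |   4 | fddcfeaedbbeeeg
  17 |   8 | feaedbbeeeg
  18 |  18 | g

SA = [10, 13, 2, 14, 0, 7, 12, 6, 5, 3, 9, 11, 15, 16, 17, 1, 4, 8, 18]
rank  pair      lcp
   1  s[10:],s[13:]  0  ''
   2  s[13:],s[2:]  1  'b'
   3  s[2:],s[14:]  1  'b'
   4  s[14:],s[0:]  1  'b'
   5  s[0:],s[7:]  0  ''
   6  s[7:],s[12:]  0  ''
   7  s[12:],s[6:]  1  'd'
   8  s[6:],s[5:]  1  'd'
   9  s[5:],s[3:]  1  'd'
  10  s[3:],s[9:]  0  ''
  11  s[9:],s[11:]  1  'e'
  12  s[11:],s[15:]  1  'e'
  13  s[15:],s[16:]  2  'ee'
  14  s[16:],s[17:]  1  'e'
  15  s[17:],s[1:]  0  ''
  16  s[1:],s[4:]  1  'f'
  17  s[4:],s[8:]  1  'f'
  18  s[8:],s[18:]  0  ''

[0, 0, 1, 1, 1, 0, 0, 1, 1, 1, 0, 1, 1, 2, 1, 0, 1, 1, 0]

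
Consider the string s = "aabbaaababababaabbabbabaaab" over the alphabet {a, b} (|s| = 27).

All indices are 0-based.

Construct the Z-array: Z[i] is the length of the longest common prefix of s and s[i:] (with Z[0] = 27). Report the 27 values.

[27, 1, 0, 0, 2, 3, 1, 0, 1, 0, 1, 0, 1, 0, 5, 1, 0, 0, 1, 0, 0, 1, 0, 2, 3, 1, 0]

Z[0]=27
i=1: fresh scan; Z[1]=1 scan→box=[1,2)
i=2: fresh scan; Z[2]=0
i=3: fresh scan; Z[3]=0
i=4: fresh scan; Z[4]=2 scan→box=[4,6)
i=5: min(r-i=1, Z[1]=1)=1; Z[5]=3 scan→box=[5,8)
i=6: min(r-i=2, Z[1]=1)=1; Z[6]=1
i=7: min(r-i=1, Z[2]=0)=0; Z[7]=0
i=8: fresh scan; Z[8]=1 scan→box=[8,9)
i=9: fresh scan; Z[9]=0
i=10: fresh scan; Z[10]=1 scan→box=[10,11)
i=11: fresh scan; Z[11]=0
i=12: fresh scan; Z[12]=1 scan→box=[12,13)
i=13: fresh scan; Z[13]=0
i=14: fresh scan; Z[14]=5 scan→box=[14,19)
i=15: min(r-i=4, Z[1]=1)=1; Z[15]=1
i=16: min(r-i=3, Z[2]=0)=0; Z[16]=0
i=17: min(r-i=2, Z[3]=0)=0; Z[17]=0
i=18: min(r-i=1, Z[4]=2)=1; Z[18]=1
i=19: fresh scan; Z[19]=0
i=20: fresh scan; Z[20]=0
i=21: fresh scan; Z[21]=1 scan→box=[21,22)
i=22: fresh scan; Z[22]=0
i=23: fresh scan; Z[23]=2 scan→box=[23,25)
i=24: min(r-i=1, Z[1]=1)=1; Z[24]=3 scan→box=[24,27)
i=25: min(r-i=2, Z[1]=1)=1; Z[25]=1
i=26: min(r-i=1, Z[2]=0)=0; Z[26]=0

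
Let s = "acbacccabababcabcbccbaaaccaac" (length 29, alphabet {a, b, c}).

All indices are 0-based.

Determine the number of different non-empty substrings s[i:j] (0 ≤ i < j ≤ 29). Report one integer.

rank | idx | suffix
   0 |  21 | aaaccaac
   1 |  26 | aac
   2 |  22 | aaccaac
   3 |   7 | abababcabcbccbaaaccaac
   4 |   9 | ababcabcbccbaaaccaac
   5 |  11 | abcabcbccbaaaccaac
   6 |  14 | abcbccbaaaccaac
   7 |  27 | ac
   8 |   0 | acbacccabababcabcbccbaaaccaac
   9 |  23 | accaac
  10 |   3 | acccabababcabcbccbaaaccaac
  11 |  20 | baaaccaac
  12 |   8 | bababcabcbccbaaaccaac
  13 |  10 | babcabcbccbaaaccaac
  14 |   2 | bacccabababcabcbccbaaaccaac
  15 |  12 | bcabcbccbaaaccaac
  16 |  15 | bcbccbaaaccaac
  17 |  17 | bccbaaaccaac
  18 |  28 | c
  19 |  25 | caac
  20 |   6 | cabababcabcbccbaaaccaac
  21 |  13 | cabcbccbaaaccaac
  22 |  19 | cbaaaccaac
  23 |   1 | cbacccabababcabcbccbaaaccaac
  24 |  16 | cbccbaaaccaac
  25 |  24 | ccaac
  26 |   5 | ccabababcabcbccbaaaccaac
  27 |  18 | ccbaaaccaac
  28 |   4 | cccabababcabcbccbaaaccaac

SA = [21, 26, 22, 7, 9, 11, 14, 27, 0, 23, 3, 20, 8, 10, 2, 12, 15, 17, 28, 25, 6, 13, 19, 1, 16, 24, 5, 18, 4]
i: (SA[i-1],SA[i]) lcp shared
  1: (21,26) 2 'aa'
  2: (26,22) 3 'aac'
  3: (22,7) 1 'a'
  4: (7,9) 4 'abab'
  5: (9,11) 2 'ab'
  6: (11,14) 3 'abc'
  7: (14,27) 1 'a'
  8: (27,0) 2 'ac'
  9: (0,23) 2 'ac'
  10: (23,3) 3 'acc'
  11: (3,20) 0 ''
  12: (20,8) 2 'ba'
  13: (8,10) 3 'bab'
  14: (10,2) 2 'ba'
  15: (2,12) 1 'b'
  16: (12,15) 2 'bc'
  17: (15,17) 2 'bc'
  18: (17,28) 0 ''
  19: (28,25) 1 'c'
  20: (25,6) 2 'ca'
  21: (6,13) 3 'cab'
  22: (13,19) 1 'c'
  23: (19,1) 3 'cba'
  24: (1,16) 2 'cb'
  25: (16,24) 1 'c'
  26: (24,5) 3 'cca'
  27: (5,18) 2 'cc'
  28: (18,4) 2 'cc'

n(n+1)/2 = 29·30/2 = 435
Σ LCP = 0 + 2 + 3 + 1 + 4 + 2 + 3 + 1 + 2 + 2 + 3 + 0 + 2 + 3 + 2 + 1 + 2 + 2 + 0 + 1 + 2 + 3 + 1 + 3 + 2 + 1 + 3 + 2 + 2 = 55
distinct = 435 − 55 = 380

380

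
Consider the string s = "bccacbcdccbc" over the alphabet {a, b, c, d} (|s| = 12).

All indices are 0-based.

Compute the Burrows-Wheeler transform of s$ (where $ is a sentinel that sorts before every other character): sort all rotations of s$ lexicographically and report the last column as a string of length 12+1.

ccc$cbccabdbc

rank  rotation       last
    0  $bccacbcdccbc  c
    1  acbcdccbc$bcc  c
    2  bc$bccacbcdcc  c
    3  bccacbcdccbc$  $
    4  bcdccbc$bccac  c
    5  c$bccacbcdccb  b
    6  cacbcdccbc$bc  c
    7  cbc$bccacbcdc  c
    8  cbcdccbc$bcca  a
    9  ccacbcdccbc$b  b
   10  ccbc$bccacbcd  d
   11  cdccbc$bccacb  b
   12  dccbc$bccacbc  c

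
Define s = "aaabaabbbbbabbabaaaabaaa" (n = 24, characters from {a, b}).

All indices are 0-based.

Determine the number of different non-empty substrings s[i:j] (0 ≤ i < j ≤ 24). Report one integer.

234

sorted suffixes:
  #0 SA[0]=23  'a'
  #1 SA[1]=22  'aa'
  #2 SA[2]=21  'aaa'
  #3 SA[3]=16  'aaaabaaa'
  #4 SA[4]=17  'aaabaaa'
  #5 SA[5]=0  'aaabaabbbbbabbabaaaabaaa'
  #6 SA[6]=18  'aabaaa'
  #7 SA[7]=1  'aabaabbbbbabbabaaaabaaa'
  #8 SA[8]=4  'aabbbbbabbabaaaabaaa'
  #9 SA[9]=19  'abaaa'
  #10 SA[10]=14  'abaaaabaaa'
  #11 SA[11]=2  'abaabbbbbabbabaaaabaaa'
  #12 SA[12]=11  'abbabaaaabaaa'
  #13 SA[13]=5  'abbbbbabbabaaaabaaa'
  #14 SA[14]=20  'baaa'
  #15 SA[15]=15  'baaaabaaa'
  #16 SA[16]=3  'baabbbbbabbabaaaabaaa'
  #17 SA[17]=13  'babaaaabaaa'
  #18 SA[18]=10  'babbabaaaabaaa'
  #19 SA[19]=12  'bbabaaaabaaa'
  #20 SA[20]=9  'bbabbabaaaabaaa'
  #21 SA[21]=8  'bbbabbabaaaabaaa'
  #22 SA[22]=7  'bbbbabbabaaaabaaa'
  #23 SA[23]=6  'bbbbbabbabaaaabaaa'

SA = [23, 22, 21, 16, 17, 0, 18, 1, 4, 19, 14, 2, 11, 5, 20, 15, 3, 13, 10, 12, 9, 8, 7, 6]
i: (SA[i-1],SA[i]) lcp shared
  1: (23,22) 1 'a'
  2: (22,21) 2 'aa'
  3: (21,16) 3 'aaa'
  4: (16,17) 3 'aaa'
  5: (17,0) 6 'aaabaa'
  6: (0,18) 2 'aa'
  7: (18,1) 5 'aabaa'
  8: (1,4) 3 'aab'
  9: (4,19) 1 'a'
  10: (19,14) 5 'abaaa'
  11: (14,2) 4 'abaa'
  12: (2,11) 2 'ab'
  13: (11,5) 3 'abb'
  14: (5,20) 0 ''
  15: (20,15) 4 'baaa'
  16: (15,3) 3 'baa'
  17: (3,13) 2 'ba'
  18: (13,10) 3 'bab'
  19: (10,12) 1 'b'
  20: (12,9) 4 'bbab'
  21: (9,8) 2 'bb'
  22: (8,7) 3 'bbb'
  23: (7,6) 4 'bbbb'

n(n+1)/2 = 24·25/2 = 300
Σ LCP = 0 + 1 + 2 + 3 + 3 + 6 + 2 + 5 + 3 + 1 + 5 + 4 + 2 + 3 + 0 + 4 + 3 + 2 + 3 + 1 + 4 + 2 + 3 + 4 = 66
distinct = 300 − 66 = 234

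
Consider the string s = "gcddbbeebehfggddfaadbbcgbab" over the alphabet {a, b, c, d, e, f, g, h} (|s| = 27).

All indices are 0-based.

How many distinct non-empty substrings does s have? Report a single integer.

354

rank→(start, suffix):
  0 → (17, 'aadbbcgbab')
  1 → (25, 'ab')
  2 → (18, 'adbbcgbab')
  3 → (26, 'b')
  4 → (24, 'bab')
  5 → (20, 'bbcgbab')
  6 → (4, 'bbeebehfggddfaadbbcgbab')
  7 → (21, 'bcgbab')
  8 → (5, 'beebehfggddfaadbbcgbab')
  9 → (8, 'behfggddfaadbbcgbab')
  10 → (1, 'cddbbeebehfggddfaadbbcgbab')
  11 → (22, 'cgbab')
  12 → (19, 'dbbcgbab')
  13 → (3, 'dbbeebehfggddfaadbbcgbab')
  14 → (2, 'ddbbeebehfggddfaadbbcgbab')
  15 → (14, 'ddfaadbbcgbab')
  16 → (15, 'dfaadbbcgbab')
  17 → (7, 'ebehfggddfaadbbcgbab')
  18 → (6, 'eebehfggddfaadbbcgbab')
  19 → (9, 'ehfggddfaadbbcgbab')
  20 → (16, 'faadbbcgbab')
  21 → (11, 'fggddfaadbbcgbab')
  22 → (23, 'gbab')
  23 → (0, 'gcddbbeebehfggddfaadbbcgbab')
  24 → (13, 'gddfaadbbcgbab')
  25 → (12, 'ggddfaadbbcgbab')
  26 → (10, 'hfggddfaadbbcgbab')

SA = [17, 25, 18, 26, 24, 20, 4, 21, 5, 8, 1, 22, 19, 3, 2, 14, 15, 7, 6, 9, 16, 11, 23, 0, 13, 12, 10]
[i] adj suffixes → lcp
  [1] 17/25 → 1 ('a')
  [2] 25/18 → 1 ('a')
  [3] 18/26 → 0 ('')
  [4] 26/24 → 1 ('b')
  [5] 24/20 → 1 ('b')
  [6] 20/4 → 2 ('bb')
  [7] 4/21 → 1 ('b')
  [8] 21/5 → 1 ('b')
  [9] 5/8 → 2 ('be')
  [10] 8/1 → 0 ('')
  [11] 1/22 → 1 ('c')
  [12] 22/19 → 0 ('')
  [13] 19/3 → 3 ('dbb')
  [14] 3/2 → 1 ('d')
  [15] 2/14 → 2 ('dd')
  [16] 14/15 → 1 ('d')
  [17] 15/7 → 0 ('')
  [18] 7/6 → 1 ('e')
  [19] 6/9 → 1 ('e')
  [20] 9/16 → 0 ('')
  [21] 16/11 → 1 ('f')
  [22] 11/23 → 0 ('')
  [23] 23/0 → 1 ('g')
  [24] 0/13 → 1 ('g')
  [25] 13/12 → 1 ('g')
  [26] 12/10 → 0 ('')

n(n+1)/2 = 27·28/2 = 378
Σ LCP = 0 + 1 + 1 + 0 + 1 + 1 + 2 + 1 + 1 + 2 + 0 + 1 + 0 + 3 + 1 + 2 + 1 + 0 + 1 + 1 + 0 + 1 + 0 + 1 + 1 + 1 + 0 = 24
distinct = 378 − 24 = 354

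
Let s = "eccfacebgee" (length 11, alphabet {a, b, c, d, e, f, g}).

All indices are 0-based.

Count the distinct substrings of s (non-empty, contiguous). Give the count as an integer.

sorted suffixes:
  #0 SA[0]=4  'acebgee'
  #1 SA[1]=7  'bgee'
  #2 SA[2]=1  'ccfacebgee'
  #3 SA[3]=5  'cebgee'
  #4 SA[4]=2  'cfacebgee'
  #5 SA[5]=10  'e'
  #6 SA[6]=6  'ebgee'
  #7 SA[7]=0  'eccfacebgee'
  #8 SA[8]=9  'ee'
  #9 SA[9]=3  'facebgee'
  #10 SA[10]=8  'gee'

SA = [4, 7, 1, 5, 2, 10, 6, 0, 9, 3, 8]
i: (SA[i-1],SA[i]) lcp shared
  1: (4,7) 0 ''
  2: (7,1) 0 ''
  3: (1,5) 1 'c'
  4: (5,2) 1 'c'
  5: (2,10) 0 ''
  6: (10,6) 1 'e'
  7: (6,0) 1 'e'
  8: (0,9) 1 'e'
  9: (9,3) 0 ''
  10: (3,8) 0 ''

n(n+1)/2 = 11·12/2 = 66
Σ LCP = 0 + 0 + 0 + 1 + 1 + 0 + 1 + 1 + 1 + 0 + 0 = 5
distinct = 66 − 5 = 61

61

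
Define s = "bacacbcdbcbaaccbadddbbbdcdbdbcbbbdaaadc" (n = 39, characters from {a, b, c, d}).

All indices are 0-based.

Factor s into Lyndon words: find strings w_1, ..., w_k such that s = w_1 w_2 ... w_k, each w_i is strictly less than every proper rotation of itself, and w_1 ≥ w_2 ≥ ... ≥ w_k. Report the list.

["b", "acacbcdbcb", "aaccbadddbbbdcdbdbcbbbd", "aaadc"]

emit factor 1: 'b' (i=0, period=1)
emit factor 2: 'acacbcdbcb' (i=1, period=10)
emit factor 3: 'aaccbadddbbbdcdbdbcbbbd' (i=11, period=23)
emit factor 4: 'aaadc' (i=34, period=5)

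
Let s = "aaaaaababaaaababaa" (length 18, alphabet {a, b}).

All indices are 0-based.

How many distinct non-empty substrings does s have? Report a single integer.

106

rank→(start, suffix):
  0 → (17, 'a')
  1 → (16, 'aa')
  2 → (0, 'aaaaaababaaaababaa')
  3 → (1, 'aaaaababaaaababaa')
  4 → (9, 'aaaababaa')
  5 → (2, 'aaaababaaaababaa')
  6 → (10, 'aaababaa')
  7 → (3, 'aaababaaaababaa')
  8 → (11, 'aababaa')
  9 → (4, 'aababaaaababaa')
  10 → (14, 'abaa')
  11 → (7, 'abaaaababaa')
  12 → (12, 'ababaa')
  13 → (5, 'ababaaaababaa')
  14 → (15, 'baa')
  15 → (8, 'baaaababaa')
  16 → (13, 'babaa')
  17 → (6, 'babaaaababaa')

SA = [17, 16, 0, 1, 9, 2, 10, 3, 11, 4, 14, 7, 12, 5, 15, 8, 13, 6]
rank  pair      lcp
   1  s[17:],s[16:]  1  'a'
   2  s[16:],s[0:]  2  'aa'
   3  s[0:],s[1:]  5  'aaaaa'
   4  s[1:],s[9:]  4  'aaaa'
   5  s[9:],s[2:]  9  'aaaababaa'
   6  s[2:],s[10:]  3  'aaa'
   7  s[10:],s[3:]  8  'aaababaa'
   8  s[3:],s[11:]  2  'aa'
   9  s[11:],s[4:]  7  'aababaa'
  10  s[4:],s[14:]  1  'a'
  11  s[14:],s[7:]  4  'abaa'
  12  s[7:],s[12:]  3  'aba'
  13  s[12:],s[5:]  6  'ababaa'
  14  s[5:],s[15:]  0  ''
  15  s[15:],s[8:]  3  'baa'
  16  s[8:],s[13:]  2  'ba'
  17  s[13:],s[6:]  5  'babaa'

n(n+1)/2 = 18·19/2 = 171
Σ LCP = 0 + 1 + 2 + 5 + 4 + 9 + 3 + 8 + 2 + 7 + 1 + 4 + 3 + 6 + 0 + 3 + 2 + 5 = 65
distinct = 171 − 65 = 106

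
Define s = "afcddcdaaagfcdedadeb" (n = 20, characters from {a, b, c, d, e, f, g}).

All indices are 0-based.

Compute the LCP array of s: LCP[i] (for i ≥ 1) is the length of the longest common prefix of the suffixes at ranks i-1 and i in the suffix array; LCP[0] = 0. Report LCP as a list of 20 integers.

rank | idx | suffix
   0 |   7 | aaagfcdedadeb
   1 |   8 | aagfcdedadeb
   2 |  16 | adeb
   3 |   0 | afcddcdaaagfcdedadeb
   4 |   9 | agfcdedadeb
   5 |  19 | b
   6 |   5 | cdaaagfcdedadeb
   7 |   2 | cddcdaaagfcdedadeb
   8 |  12 | cdedadeb
   9 |   6 | daaagfcdedadeb
  10 |  15 | dadeb
  11 |   4 | dcdaaagfcdedadeb
  12 |   3 | ddcdaaagfcdedadeb
  13 |  17 | deb
  14 |  13 | dedadeb
  15 |  18 | eb
  16 |  14 | edadeb
  17 |   1 | fcddcdaaagfcdedadeb
  18 |  11 | fcdedadeb
  19 |  10 | gfcdedadeb

SA = [7, 8, 16, 0, 9, 19, 5, 2, 12, 6, 15, 4, 3, 17, 13, 18, 14, 1, 11, 10]
i: (SA[i-1],SA[i]) lcp shared
  1: (7,8) 2 'aa'
  2: (8,16) 1 'a'
  3: (16,0) 1 'a'
  4: (0,9) 1 'a'
  5: (9,19) 0 ''
  6: (19,5) 0 ''
  7: (5,2) 2 'cd'
  8: (2,12) 2 'cd'
  9: (12,6) 0 ''
  10: (6,15) 2 'da'
  11: (15,4) 1 'd'
  12: (4,3) 1 'd'
  13: (3,17) 1 'd'
  14: (17,13) 2 'de'
  15: (13,18) 0 ''
  16: (18,14) 1 'e'
  17: (14,1) 0 ''
  18: (1,11) 3 'fcd'
  19: (11,10) 0 ''

[0, 2, 1, 1, 1, 0, 0, 2, 2, 0, 2, 1, 1, 1, 2, 0, 1, 0, 3, 0]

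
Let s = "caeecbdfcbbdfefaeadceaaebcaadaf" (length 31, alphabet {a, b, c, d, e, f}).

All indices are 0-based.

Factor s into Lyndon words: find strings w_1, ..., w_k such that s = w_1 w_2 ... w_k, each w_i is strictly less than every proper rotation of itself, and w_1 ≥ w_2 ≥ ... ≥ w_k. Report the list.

emit factor 1: 'c' (i=0, period=1)
emit factor 2: 'aeecbdfcbbdfef' (i=1, period=14)
emit factor 3: 'ae' (i=15, period=2)
emit factor 4: 'adce' (i=17, period=4)
emit factor 5: 'aaebc' (i=21, period=5)
emit factor 6: 'aadaf' (i=26, period=5)

["c", "aeecbdfcbbdfef", "ae", "adce", "aaebc", "aadaf"]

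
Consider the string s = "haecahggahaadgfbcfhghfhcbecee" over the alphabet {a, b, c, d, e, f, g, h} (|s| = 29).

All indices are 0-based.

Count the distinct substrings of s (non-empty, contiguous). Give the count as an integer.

409

rank→(start, suffix):
  0 → (10, 'aadgfbcfhghfhcbecee')
  1 → (11, 'adgfbcfhghfhcbecee')
  2 → (1, 'aecahggahaadgfbcfhghfhcbecee')
  3 → (8, 'ahaadgfbcfhghfhcbecee')
  4 → (4, 'ahggahaadgfbcfhghfhcbecee')
  5 → (15, 'bcfhghfhcbecee')
  6 → (24, 'becee')
  7 → (3, 'cahggahaadgfbcfhghfhcbecee')
  8 → (23, 'cbecee')
  9 → (26, 'cee')
  10 → (16, 'cfhghfhcbecee')
  11 → (12, 'dgfbcfhghfhcbecee')
  12 → (28, 'e')
  13 → (2, 'ecahggahaadgfbcfhghfhcbecee')
  14 → (25, 'ecee')
  15 → (27, 'ee')
  16 → (14, 'fbcfhghfhcbecee')
  17 → (21, 'fhcbecee')
  18 → (17, 'fhghfhcbecee')
  19 → (7, 'gahaadgfbcfhghfhcbecee')
  20 → (13, 'gfbcfhghfhcbecee')
  21 → (6, 'ggahaadgfbcfhghfhcbecee')
  22 → (19, 'ghfhcbecee')
  23 → (9, 'haadgfbcfhghfhcbecee')
  24 → (0, 'haecahggahaadgfbcfhghfhcbecee')
  25 → (22, 'hcbecee')
  26 → (20, 'hfhcbecee')
  27 → (5, 'hggahaadgfbcfhghfhcbecee')
  28 → (18, 'hghfhcbecee')

SA = [10, 11, 1, 8, 4, 15, 24, 3, 23, 26, 16, 12, 28, 2, 25, 27, 14, 21, 17, 7, 13, 6, 19, 9, 0, 22, 20, 5, 18]
rank  pair      lcp
   1  s[10:],s[11:]  1  'a'
   2  s[11:],s[1:]  1  'a'
   3  s[1:],s[8:]  1  'a'
   4  s[8:],s[4:]  2  'ah'
   5  s[4:],s[15:]  0  ''
   6  s[15:],s[24:]  1  'b'
   7  s[24:],s[3:]  0  ''
   8  s[3:],s[23:]  1  'c'
   9  s[23:],s[26:]  1  'c'
  10  s[26:],s[16:]  1  'c'
  11  s[16:],s[12:]  0  ''
  12  s[12:],s[28:]  0  ''
  13  s[28:],s[2:]  1  'e'
  14  s[2:],s[25:]  2  'ec'
  15  s[25:],s[27:]  1  'e'
  16  s[27:],s[14:]  0  ''
  17  s[14:],s[21:]  1  'f'
  18  s[21:],s[17:]  2  'fh'
  19  s[17:],s[7:]  0  ''
  20  s[7:],s[13:]  1  'g'
  21  s[13:],s[6:]  1  'g'
  22  s[6:],s[19:]  1  'g'
  23  s[19:],s[9:]  0  ''
  24  s[9:],s[0:]  2  'ha'
  25  s[0:],s[22:]  1  'h'
  26  s[22:],s[20:]  1  'h'
  27  s[20:],s[5:]  1  'h'
  28  s[5:],s[18:]  2  'hg'

n(n+1)/2 = 29·30/2 = 435
Σ LCP = 0 + 1 + 1 + 1 + 2 + 0 + 1 + 0 + 1 + 1 + 1 + 0 + 0 + 1 + 2 + 1 + 0 + 1 + 2 + 0 + 1 + 1 + 1 + 0 + 2 + 1 + 1 + 1 + 2 = 26
distinct = 435 − 26 = 409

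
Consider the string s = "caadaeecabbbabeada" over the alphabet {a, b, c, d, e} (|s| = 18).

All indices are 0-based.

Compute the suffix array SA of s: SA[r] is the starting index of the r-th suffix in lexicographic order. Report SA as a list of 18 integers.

[17, 1, 8, 12, 15, 2, 4, 11, 10, 9, 13, 0, 7, 16, 3, 14, 6, 5]

rank→(start, suffix):
  0 → (17, 'a')
  1 → (1, 'aadaeecabbbabeada')
  2 → (8, 'abbbabeada')
  3 → (12, 'abeada')
  4 → (15, 'ada')
  5 → (2, 'adaeecabbbabeada')
  6 → (4, 'aeecabbbabeada')
  7 → (11, 'babeada')
  8 → (10, 'bbabeada')
  9 → (9, 'bbbabeada')
  10 → (13, 'beada')
  11 → (0, 'caadaeecabbbabeada')
  12 → (7, 'cabbbabeada')
  13 → (16, 'da')
  14 → (3, 'daeecabbbabeada')
  15 → (14, 'eada')
  16 → (6, 'ecabbbabeada')
  17 → (5, 'eecabbbabeada')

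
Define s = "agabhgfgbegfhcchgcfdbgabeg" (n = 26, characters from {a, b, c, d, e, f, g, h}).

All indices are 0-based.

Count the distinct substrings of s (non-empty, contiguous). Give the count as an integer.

rank→(start, suffix):
  0 → (22, 'abeg')
  1 → (2, 'abhgfgbegfhcchgcfdbgabeg')
  2 → (0, 'agabhgfgbegfhcchgcfdbgabeg')
  3 → (23, 'beg')
  4 → (8, 'begfhcchgcfdbgabeg')
  5 → (20, 'bgabeg')
  6 → (3, 'bhgfgbegfhcchgcfdbgabeg')
  7 → (13, 'cchgcfdbgabeg')
  8 → (17, 'cfdbgabeg')
  9 → (14, 'chgcfdbgabeg')
  10 → (19, 'dbgabeg')
  11 → (24, 'eg')
  12 → (9, 'egfhcchgcfdbgabeg')
  13 → (18, 'fdbgabeg')
  14 → (6, 'fgbegfhcchgcfdbgabeg')
  15 → (11, 'fhcchgcfdbgabeg')
  16 → (25, 'g')
  17 → (21, 'gabeg')
  18 → (1, 'gabhgfgbegfhcchgcfdbgabeg')
  19 → (7, 'gbegfhcchgcfdbgabeg')
  20 → (16, 'gcfdbgabeg')
  21 → (5, 'gfgbegfhcchgcfdbgabeg')
  22 → (10, 'gfhcchgcfdbgabeg')
  23 → (12, 'hcchgcfdbgabeg')
  24 → (15, 'hgcfdbgabeg')
  25 → (4, 'hgfgbegfhcchgcfdbgabeg')

SA = [22, 2, 0, 23, 8, 20, 3, 13, 17, 14, 19, 24, 9, 18, 6, 11, 25, 21, 1, 7, 16, 5, 10, 12, 15, 4]
rank  pair      lcp
   1  s[22:],s[2:]  2  'ab'
   2  s[2:],s[0:]  1  'a'
   3  s[0:],s[23:]  0  ''
   4  s[23:],s[8:]  3  'beg'
   5  s[8:],s[20:]  1  'b'
   6  s[20:],s[3:]  1  'b'
   7  s[3:],s[13:]  0  ''
   8  s[13:],s[17:]  1  'c'
   9  s[17:],s[14:]  1  'c'
  10  s[14:],s[19:]  0  ''
  11  s[19:],s[24:]  0  ''
  12  s[24:],s[9:]  2  'eg'
  13  s[9:],s[18:]  0  ''
  14  s[18:],s[6:]  1  'f'
  15  s[6:],s[11:]  1  'f'
  16  s[11:],s[25:]  0  ''
  17  s[25:],s[21:]  1  'g'
  18  s[21:],s[1:]  3  'gab'
  19  s[1:],s[7:]  1  'g'
  20  s[7:],s[16:]  1  'g'
  21  s[16:],s[5:]  1  'g'
  22  s[5:],s[10:]  2  'gf'
  23  s[10:],s[12:]  0  ''
  24  s[12:],s[15:]  1  'h'
  25  s[15:],s[4:]  2  'hg'

n(n+1)/2 = 26·27/2 = 351
Σ LCP = 0 + 2 + 1 + 0 + 3 + 1 + 1 + 0 + 1 + 1 + 0 + 0 + 2 + 0 + 1 + 1 + 0 + 1 + 3 + 1 + 1 + 1 + 2 + 0 + 1 + 2 = 26
distinct = 351 − 26 = 325

325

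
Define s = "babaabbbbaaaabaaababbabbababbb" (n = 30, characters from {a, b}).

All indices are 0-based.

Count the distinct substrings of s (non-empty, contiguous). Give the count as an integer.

376

sorted suffixes:
  #0 SA[0]=9  'aaaabaaababbabbababbb'
  #1 SA[1]=10  'aaabaaababbabbababbb'
  #2 SA[2]=14  'aaababbabbababbb'
  #3 SA[3]=11  'aabaaababbabbababbb'
  #4 SA[4]=15  'aababbabbababbb'
  #5 SA[5]=3  'aabbbbaaaabaaababbabbababbb'
  #6 SA[6]=12  'abaaababbabbababbb'
  #7 SA[7]=1  'abaabbbbaaaabaaababbabbababbb'
  #8 SA[8]=16  'ababbabbababbb'
  #9 SA[9]=24  'ababbb'
  #10 SA[10]=21  'abbababbb'
  #11 SA[11]=18  'abbabbababbb'
  #12 SA[12]=26  'abbb'
  #13 SA[13]=4  'abbbbaaaabaaababbabbababbb'
  #14 SA[14]=29  'b'
  #15 SA[15]=8  'baaaabaaababbabbababbb'
  #16 SA[16]=13  'baaababbabbababbb'
  #17 SA[17]=2  'baabbbbaaaabaaababbabbababbb'
  #18 SA[18]=0  'babaabbbbaaaabaaababbabbababbb'
  #19 SA[19]=23  'bababbb'
  #20 SA[20]=20  'babbababbb'
  #21 SA[21]=17  'babbabbababbb'
  #22 SA[22]=25  'babbb'
  #23 SA[23]=28  'bb'
  #24 SA[24]=7  'bbaaaabaaababbabbababbb'
  #25 SA[25]=22  'bbababbb'
  #26 SA[26]=19  'bbabbababbb'
  #27 SA[27]=27  'bbb'
  #28 SA[28]=6  'bbbaaaabaaababbabbababbb'
  #29 SA[29]=5  'bbbbaaaabaaababbabbababbb'

SA = [9, 10, 14, 11, 15, 3, 12, 1, 16, 24, 21, 18, 26, 4, 29, 8, 13, 2, 0, 23, 20, 17, 25, 28, 7, 22, 19, 27, 6, 5]
[i] adj suffixes → lcp
  [1] 9/10 → 3 ('aaa')
  [2] 10/14 → 5 ('aaaba')
  [3] 14/11 → 2 ('aa')
  [4] 11/15 → 4 ('aaba')
  [5] 15/3 → 3 ('aab')
  [6] 3/12 → 1 ('a')
  [7] 12/1 → 4 ('abaa')
  [8] 1/16 → 3 ('aba')
  [9] 16/24 → 5 ('ababb')
  [10] 24/21 → 2 ('ab')
  [11] 21/18 → 5 ('abbab')
  [12] 18/26 → 3 ('abb')
  [13] 26/4 → 4 ('abbb')
  [14] 4/29 → 0 ('')
  [15] 29/8 → 1 ('b')
  [16] 8/13 → 4 ('baaa')
  [17] 13/2 → 3 ('baa')
  [18] 2/0 → 2 ('ba')
  [19] 0/23 → 4 ('baba')
  [20] 23/20 → 3 ('bab')
  [21] 20/17 → 6 ('babbab')
  [22] 17/25 → 4 ('babb')
  [23] 25/28 → 1 ('b')
  [24] 28/7 → 2 ('bb')
  [25] 7/22 → 3 ('bba')
  [26] 22/19 → 4 ('bbab')
  [27] 19/27 → 2 ('bb')
  [28] 27/6 → 3 ('bbb')
  [29] 6/5 → 3 ('bbb')

n(n+1)/2 = 30·31/2 = 465
Σ LCP = 0 + 3 + 5 + 2 + 4 + 3 + 1 + 4 + 3 + 5 + 2 + 5 + 3 + 4 + 0 + 1 + 4 + 3 + 2 + 4 + 3 + 6 + 4 + 1 + 2 + 3 + 4 + 2 + 3 + 3 = 89
distinct = 465 − 89 = 376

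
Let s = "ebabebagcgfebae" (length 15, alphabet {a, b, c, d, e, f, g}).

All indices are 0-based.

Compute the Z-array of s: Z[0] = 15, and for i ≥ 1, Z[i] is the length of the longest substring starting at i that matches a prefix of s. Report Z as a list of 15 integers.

Z[0]=15
i=1: i≥r, start 0; Z[1]=0
i=2: i≥r, start 0; Z[2]=0
i=3: i≥r, start 0; Z[3]=0
i=4: i≥r, start 0; Z[4]=3 extend→box=[4,7)
i=5: min(r-i=2, Z[1]=0)=0; Z[5]=0
i=6: min(r-i=1, Z[2]=0)=0; Z[6]=0
i=7: i≥r, start 0; Z[7]=0
i=8: i≥r, start 0; Z[8]=0
i=9: i≥r, start 0; Z[9]=0
i=10: i≥r, start 0; Z[10]=0
i=11: i≥r, start 0; Z[11]=3 extend→box=[11,14)
i=12: min(r-i=2, Z[1]=0)=0; Z[12]=0
i=13: min(r-i=1, Z[2]=0)=0; Z[13]=0
i=14: i≥r, start 0; Z[14]=1 extend→box=[14,15)

[15, 0, 0, 0, 3, 0, 0, 0, 0, 0, 0, 3, 0, 0, 1]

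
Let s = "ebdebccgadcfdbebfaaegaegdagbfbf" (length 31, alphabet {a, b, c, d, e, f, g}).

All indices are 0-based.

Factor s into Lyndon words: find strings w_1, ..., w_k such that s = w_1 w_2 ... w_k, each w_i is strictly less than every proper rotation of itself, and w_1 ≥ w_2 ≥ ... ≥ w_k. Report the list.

emit factor 1: 'e' (i=0, period=1)
emit factor 2: 'bde' (i=1, period=3)
emit factor 3: 'bccg' (i=4, period=4)
emit factor 4: 'adcfdbebf' (i=8, period=9)
emit factor 5: 'aaegaegdagbfbf' (i=17, period=14)

["e", "bde", "bccg", "adcfdbebf", "aaegaegdagbfbf"]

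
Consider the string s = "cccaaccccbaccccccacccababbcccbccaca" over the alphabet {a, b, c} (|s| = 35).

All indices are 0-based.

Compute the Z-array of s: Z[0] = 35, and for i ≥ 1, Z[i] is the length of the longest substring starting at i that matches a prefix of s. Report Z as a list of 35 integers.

Z[0]=35
i=1: fresh scan; Z[1]=2 scan→box=[1,3)
i=2: min(r-i=1, Z[1]=2)=1; Z[2]=1
i=3: fresh scan; Z[3]=0
i=4: fresh scan; Z[4]=0
i=5: fresh scan; Z[5]=3 scan→box=[5,8)
i=6: min(r-i=2, Z[1]=2)=2; Z[6]=3 scan→box=[6,9)
i=7: min(r-i=2, Z[1]=2)=2; Z[7]=2
i=8: min(r-i=1, Z[2]=1)=1; Z[8]=1
i=9: fresh scan; Z[9]=0
i=10: fresh scan; Z[10]=0
i=11: fresh scan; Z[11]=3 scan→box=[11,14)
i=12: min(r-i=2, Z[1]=2)=2; Z[12]=3 scan→box=[12,15)
i=13: min(r-i=2, Z[1]=2)=2; Z[13]=3 scan→box=[13,16)
i=14: min(r-i=2, Z[1]=2)=2; Z[14]=4 scan→box=[14,18)
i=15: min(r-i=3, Z[1]=2)=2; Z[15]=2
i=16: min(r-i=2, Z[2]=1)=1; Z[16]=1
i=17: min(r-i=1, Z[3]=0)=0; Z[17]=0
i=18: fresh scan; Z[18]=4 scan→box=[18,22)
i=19: min(r-i=3, Z[1]=2)=2; Z[19]=2
i=20: min(r-i=2, Z[2]=1)=1; Z[20]=1
i=21: min(r-i=1, Z[3]=0)=0; Z[21]=0
i=22: fresh scan; Z[22]=0
i=23: fresh scan; Z[23]=0
i=24: fresh scan; Z[24]=0
i=25: fresh scan; Z[25]=0
i=26: fresh scan; Z[26]=3 scan→box=[26,29)
i=27: min(r-i=2, Z[1]=2)=2; Z[27]=2
i=28: min(r-i=1, Z[2]=1)=1; Z[28]=1
i=29: fresh scan; Z[29]=0
i=30: fresh scan; Z[30]=2 scan→box=[30,32)
i=31: min(r-i=1, Z[1]=2)=1; Z[31]=1
i=32: fresh scan; Z[32]=0
i=33: fresh scan; Z[33]=1 scan→box=[33,34)
i=34: fresh scan; Z[34]=0

[35, 2, 1, 0, 0, 3, 3, 2, 1, 0, 0, 3, 3, 3, 4, 2, 1, 0, 4, 2, 1, 0, 0, 0, 0, 0, 3, 2, 1, 0, 2, 1, 0, 1, 0]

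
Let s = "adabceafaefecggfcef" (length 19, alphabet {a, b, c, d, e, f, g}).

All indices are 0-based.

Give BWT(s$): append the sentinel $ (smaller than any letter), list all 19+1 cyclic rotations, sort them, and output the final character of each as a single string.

fd$feabfeacfcaeagegc

rank  rotation              last
    0  $adabceafaefecggfcef  f
    1  abceafaefecggfcef$ad  d
    2  adabceafaefecggfcef$  $
    3  aefecggfcef$adabceaf  f
    4  afaefecggfcef$adabce  e
    5  bceafaefecggfcef$ada  a
    6  ceafaefecggfcef$adab  b
    7  cef$adabceafaefecggf  f
    8  cggfcef$adabceafaefe  e
    9  dabceafaefecggfcef$a  a
   10  eafaefecggfcef$adabc  c
   11  ecggfcef$adabceafaef  f
   12  ef$adabceafaefecggfc  c
   13  efecggfcef$adabceafa  a
   14  f$adabceafaefecggfce  e
   15  faefecggfcef$adabcea  a
   16  fcef$adabceafaefecgg  g
   17  fecggfcef$adabceafae  e
   18  gfcef$adabceafaefecg  g
   19  ggfcef$adabceafaefec  c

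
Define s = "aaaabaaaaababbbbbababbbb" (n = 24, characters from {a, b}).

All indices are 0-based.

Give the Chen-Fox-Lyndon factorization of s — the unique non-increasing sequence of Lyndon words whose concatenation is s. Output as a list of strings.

["aaaab", "aaaaababbbbbababbbb"]

emit factor 1: 'aaaab' (i=0, period=5)
emit factor 2: 'aaaaababbbbbababbbb' (i=5, period=19)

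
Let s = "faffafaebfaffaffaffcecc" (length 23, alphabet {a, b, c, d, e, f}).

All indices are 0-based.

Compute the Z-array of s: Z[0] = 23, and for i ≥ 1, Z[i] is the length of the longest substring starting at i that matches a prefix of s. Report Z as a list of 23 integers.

Z[0]=23
i=1: outside box; Z[1]=0
i=2: outside box; Z[2]=1 grow→box=[2,3)
i=3: outside box; Z[3]=3 grow→box=[3,6)
i=4: min(r-i=2, Z[1]=0)=0; Z[4]=0
i=5: min(r-i=1, Z[2]=1)=1; Z[5]=2 grow→box=[5,7)
i=6: min(r-i=1, Z[1]=0)=0; Z[6]=0
i=7: outside box; Z[7]=0
i=8: outside box; Z[8]=0
i=9: outside box; Z[9]=6 grow→box=[9,15)
i=10: min(r-i=5, Z[1]=0)=0; Z[10]=0
i=11: min(r-i=4, Z[2]=1)=1; Z[11]=1
i=12: min(r-i=3, Z[3]=3)=3; Z[12]=6 grow→box=[12,18)
i=13: min(r-i=5, Z[1]=0)=0; Z[13]=0
i=14: min(r-i=4, Z[2]=1)=1; Z[14]=1
i=15: min(r-i=3, Z[3]=3)=3; Z[15]=4 grow→box=[15,19)
i=16: min(r-i=3, Z[1]=0)=0; Z[16]=0
i=17: min(r-i=2, Z[2]=1)=1; Z[17]=1
i=18: min(r-i=1, Z[3]=3)=1; Z[18]=1
i=19: outside box; Z[19]=0
i=20: outside box; Z[20]=0
i=21: outside box; Z[21]=0
i=22: outside box; Z[22]=0

[23, 0, 1, 3, 0, 2, 0, 0, 0, 6, 0, 1, 6, 0, 1, 4, 0, 1, 1, 0, 0, 0, 0]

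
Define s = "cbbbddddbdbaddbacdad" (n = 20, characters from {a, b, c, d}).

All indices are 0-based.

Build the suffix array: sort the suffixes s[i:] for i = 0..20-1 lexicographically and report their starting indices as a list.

rank | idx | suffix
   0 |  15 | acdad
   1 |  18 | ad
   2 |  11 | addbacdad
   3 |  14 | bacdad
   4 |  10 | baddbacdad
   5 |   1 | bbbddddbdbaddbacdad
   6 |   2 | bbddddbdbaddbacdad
   7 |   8 | bdbaddbacdad
   8 |   3 | bddddbdbaddbacdad
   9 |   0 | cbbbddddbdbaddbacdad
  10 |  16 | cdad
  11 |  19 | d
  12 |  17 | dad
  13 |  13 | dbacdad
  14 |   9 | dbaddbacdad
  15 |   7 | dbdbaddbacdad
  16 |  12 | ddbacdad
  17 |   6 | ddbdbaddbacdad
  18 |   5 | dddbdbaddbacdad
  19 |   4 | ddddbdbaddbacdad

[15, 18, 11, 14, 10, 1, 2, 8, 3, 0, 16, 19, 17, 13, 9, 7, 12, 6, 5, 4]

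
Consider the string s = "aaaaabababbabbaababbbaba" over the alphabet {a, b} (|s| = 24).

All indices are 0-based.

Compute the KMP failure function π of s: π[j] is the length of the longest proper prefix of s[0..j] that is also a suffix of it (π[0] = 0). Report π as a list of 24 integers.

[0, 1, 2, 3, 4, 0, 1, 0, 1, 0, 0, 1, 0, 0, 1, 2, 0, 1, 0, 0, 0, 1, 0, 1]

π[0] = 0
j=1 s[j]='a': π[1]=1 (border 'a')
j=2 s[j]='a': π[2]=2 (border 'aa')
j=3 s[j]='a': π[3]=3 (border 'aaa')
j=4 s[j]='a': π[4]=4 (border 'aaaa')
j=5 s[j]='b': k: 4→3→2→1→0; π[5]=0 (border '')
j=6 s[j]='a': π[6]=1 (border 'a')
j=7 s[j]='b': k: 1→0; π[7]=0 (border '')
j=8 s[j]='a': π[8]=1 (border 'a')
j=9 s[j]='b': k: 1→0; π[9]=0 (border '')
j=10 s[j]='b': π[10]=0 (border '')
j=11 s[j]='a': π[11]=1 (border 'a')
j=12 s[j]='b': k: 1→0; π[12]=0 (border '')
j=13 s[j]='b': π[13]=0 (border '')
j=14 s[j]='a': π[14]=1 (border 'a')
j=15 s[j]='a': π[15]=2 (border 'aa')
j=16 s[j]='b': k: 2→1→0; π[16]=0 (border '')
j=17 s[j]='a': π[17]=1 (border 'a')
j=18 s[j]='b': k: 1→0; π[18]=0 (border '')
j=19 s[j]='b': π[19]=0 (border '')
j=20 s[j]='b': π[20]=0 (border '')
j=21 s[j]='a': π[21]=1 (border 'a')
j=22 s[j]='b': k: 1→0; π[22]=0 (border '')
j=23 s[j]='a': π[23]=1 (border 'a')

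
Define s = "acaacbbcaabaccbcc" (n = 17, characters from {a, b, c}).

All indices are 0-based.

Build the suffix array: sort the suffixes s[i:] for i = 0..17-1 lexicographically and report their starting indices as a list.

sorted suffixes:
  #0 SA[0]=8  'aabaccbcc'
  #1 SA[1]=2  'aacbbcaabaccbcc'
  #2 SA[2]=9  'abaccbcc'
  #3 SA[3]=0  'acaacbbcaabaccbcc'
  #4 SA[4]=3  'acbbcaabaccbcc'
  #5 SA[5]=11  'accbcc'
  #6 SA[6]=10  'baccbcc'
  #7 SA[7]=5  'bbcaabaccbcc'
  #8 SA[8]=6  'bcaabaccbcc'
  #9 SA[9]=14  'bcc'
  #10 SA[10]=16  'c'
  #11 SA[11]=7  'caabaccbcc'
  #12 SA[12]=1  'caacbbcaabaccbcc'
  #13 SA[13]=4  'cbbcaabaccbcc'
  #14 SA[14]=13  'cbcc'
  #15 SA[15]=15  'cc'
  #16 SA[16]=12  'ccbcc'

[8, 2, 9, 0, 3, 11, 10, 5, 6, 14, 16, 7, 1, 4, 13, 15, 12]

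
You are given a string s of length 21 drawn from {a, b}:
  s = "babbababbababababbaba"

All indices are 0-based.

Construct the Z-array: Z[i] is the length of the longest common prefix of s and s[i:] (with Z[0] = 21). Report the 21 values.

Z[0]=21
i=1: outside box; Z[1]=0
i=2: outside box; Z[2]=1 scan→box=[2,3)
i=3: outside box; Z[3]=3 scan→box=[3,6)
i=4: min(r-i=2, Z[1]=0)=0; Z[4]=0
i=5: min(r-i=1, Z[2]=1)=1; Z[5]=8 scan→box=[5,13)
i=6: min(r-i=7, Z[1]=0)=0; Z[6]=0
i=7: min(r-i=6, Z[2]=1)=1; Z[7]=1
i=8: min(r-i=5, Z[3]=3)=3; Z[8]=3
i=9: min(r-i=4, Z[4]=0)=0; Z[9]=0
i=10: min(r-i=3, Z[5]=8)=3; Z[10]=3
i=11: min(r-i=2, Z[6]=0)=0; Z[11]=0
i=12: min(r-i=1, Z[7]=1)=1; Z[12]=3 scan→box=[12,15)
i=13: min(r-i=2, Z[1]=0)=0; Z[13]=0
i=14: min(r-i=1, Z[2]=1)=1; Z[14]=7 scan→box=[14,21)
i=15: min(r-i=6, Z[1]=0)=0; Z[15]=0
i=16: min(r-i=5, Z[2]=1)=1; Z[16]=1
i=17: min(r-i=4, Z[3]=3)=3; Z[17]=3
i=18: min(r-i=3, Z[4]=0)=0; Z[18]=0
i=19: min(r-i=2, Z[5]=8)=2; Z[19]=2
i=20: min(r-i=1, Z[6]=0)=0; Z[20]=0

[21, 0, 1, 3, 0, 8, 0, 1, 3, 0, 3, 0, 3, 0, 7, 0, 1, 3, 0, 2, 0]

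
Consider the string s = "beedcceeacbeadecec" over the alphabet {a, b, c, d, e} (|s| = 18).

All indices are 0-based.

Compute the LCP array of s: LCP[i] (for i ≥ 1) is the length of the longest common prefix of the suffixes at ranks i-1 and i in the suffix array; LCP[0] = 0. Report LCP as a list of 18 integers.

rank→(start, suffix):
  0 → (8, 'acbeadecec')
  1 → (12, 'adecec')
  2 → (10, 'beadecec')
  3 → (0, 'beedcceeacbeadecec')
  4 → (17, 'c')
  5 → (9, 'cbeadecec')
  6 → (4, 'cceeacbeadecec')
  7 → (15, 'cec')
  8 → (5, 'ceeacbeadecec')
  9 → (3, 'dcceeacbeadecec')
  10 → (13, 'decec')
  11 → (7, 'eacbeadecec')
  12 → (11, 'eadecec')
  13 → (16, 'ec')
  14 → (14, 'ecec')
  15 → (2, 'edcceeacbeadecec')
  16 → (6, 'eeacbeadecec')
  17 → (1, 'eedcceeacbeadecec')

SA = [8, 12, 10, 0, 17, 9, 4, 15, 5, 3, 13, 7, 11, 16, 14, 2, 6, 1]
i: (SA[i-1],SA[i]) lcp shared
  1: (8,12) 1 'a'
  2: (12,10) 0 ''
  3: (10,0) 2 'be'
  4: (0,17) 0 ''
  5: (17,9) 1 'c'
  6: (9,4) 1 'c'
  7: (4,15) 1 'c'
  8: (15,5) 2 'ce'
  9: (5,3) 0 ''
  10: (3,13) 1 'd'
  11: (13,7) 0 ''
  12: (7,11) 2 'ea'
  13: (11,16) 1 'e'
  14: (16,14) 2 'ec'
  15: (14,2) 1 'e'
  16: (2,6) 1 'e'
  17: (6,1) 2 'ee'

[0, 1, 0, 2, 0, 1, 1, 1, 2, 0, 1, 0, 2, 1, 2, 1, 1, 2]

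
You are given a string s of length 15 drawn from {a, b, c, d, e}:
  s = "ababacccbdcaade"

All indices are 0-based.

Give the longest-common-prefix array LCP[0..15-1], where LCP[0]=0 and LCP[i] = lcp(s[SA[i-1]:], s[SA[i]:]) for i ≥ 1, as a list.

[0, 1, 3, 1, 1, 0, 2, 1, 0, 1, 1, 2, 0, 1, 0]

rank | idx | suffix
   0 |  11 | aade
   1 |   0 | ababacccbdcaade
   2 |   2 | abacccbdcaade
   3 |   4 | acccbdcaade
   4 |  12 | ade
   5 |   1 | babacccbdcaade
   6 |   3 | bacccbdcaade
   7 |   8 | bdcaade
   8 |  10 | caade
   9 |   7 | cbdcaade
  10 |   6 | ccbdcaade
  11 |   5 | cccbdcaade
  12 |   9 | dcaade
  13 |  13 | de
  14 |  14 | e

SA = [11, 0, 2, 4, 12, 1, 3, 8, 10, 7, 6, 5, 9, 13, 14]
[i] adj suffixes → lcp
  [1] 11/0 → 1 ('a')
  [2] 0/2 → 3 ('aba')
  [3] 2/4 → 1 ('a')
  [4] 4/12 → 1 ('a')
  [5] 12/1 → 0 ('')
  [6] 1/3 → 2 ('ba')
  [7] 3/8 → 1 ('b')
  [8] 8/10 → 0 ('')
  [9] 10/7 → 1 ('c')
  [10] 7/6 → 1 ('c')
  [11] 6/5 → 2 ('cc')
  [12] 5/9 → 0 ('')
  [13] 9/13 → 1 ('d')
  [14] 13/14 → 0 ('')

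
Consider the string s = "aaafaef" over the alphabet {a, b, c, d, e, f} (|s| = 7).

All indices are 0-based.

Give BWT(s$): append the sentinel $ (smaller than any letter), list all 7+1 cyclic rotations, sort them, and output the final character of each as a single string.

f$afaaea

rank  rotation  last
    0  $aaafaef  f
    1  aaafaef$  $
    2  aafaef$a  a
    3  aef$aaaf  f
    4  afaef$aa  a
    5  ef$aaafa  a
    6  f$aaafae  e
    7  faef$aaa  a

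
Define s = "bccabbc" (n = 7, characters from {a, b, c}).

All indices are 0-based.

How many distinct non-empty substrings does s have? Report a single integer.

rank | idx | suffix
   0 |   3 | abbc
   1 |   4 | bbc
   2 |   5 | bc
   3 |   0 | bccabbc
   4 |   6 | c
   5 |   2 | cabbc
   6 |   1 | ccabbc

SA = [3, 4, 5, 0, 6, 2, 1]
i: (SA[i-1],SA[i]) lcp shared
  1: (3,4) 0 ''
  2: (4,5) 1 'b'
  3: (5,0) 2 'bc'
  4: (0,6) 0 ''
  5: (6,2) 1 'c'
  6: (2,1) 1 'c'

n(n+1)/2 = 7·8/2 = 28
Σ LCP = 0 + 0 + 1 + 2 + 0 + 1 + 1 = 5
distinct = 28 − 5 = 23

23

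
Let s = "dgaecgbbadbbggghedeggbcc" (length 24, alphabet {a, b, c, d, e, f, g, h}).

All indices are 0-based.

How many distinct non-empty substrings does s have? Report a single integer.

sorted suffixes:
  #0 SA[0]=8  'adbbggghedeggbcc'
  #1 SA[1]=2  'aecgbbadbbggghedeggbcc'
  #2 SA[2]=7  'badbbggghedeggbcc'
  #3 SA[3]=6  'bbadbbggghedeggbcc'
  #4 SA[4]=10  'bbggghedeggbcc'
  #5 SA[5]=21  'bcc'
  #6 SA[6]=11  'bggghedeggbcc'
  #7 SA[7]=23  'c'
  #8 SA[8]=22  'cc'
  #9 SA[9]=4  'cgbbadbbggghedeggbcc'
  #10 SA[10]=9  'dbbggghedeggbcc'
  #11 SA[11]=17  'deggbcc'
  #12 SA[12]=0  'dgaecgbbadbbggghedeggbcc'
  #13 SA[13]=3  'ecgbbadbbggghedeggbcc'
  #14 SA[14]=16  'edeggbcc'
  #15 SA[15]=18  'eggbcc'
  #16 SA[16]=1  'gaecgbbadbbggghedeggbcc'
  #17 SA[17]=5  'gbbadbbggghedeggbcc'
  #18 SA[18]=20  'gbcc'
  #19 SA[19]=19  'ggbcc'
  #20 SA[20]=12  'ggghedeggbcc'
  #21 SA[21]=13  'gghedeggbcc'
  #22 SA[22]=14  'ghedeggbcc'
  #23 SA[23]=15  'hedeggbcc'

SA = [8, 2, 7, 6, 10, 21, 11, 23, 22, 4, 9, 17, 0, 3, 16, 18, 1, 5, 20, 19, 12, 13, 14, 15]
i: (SA[i-1],SA[i]) lcp shared
  1: (8,2) 1 'a'
  2: (2,7) 0 ''
  3: (7,6) 1 'b'
  4: (6,10) 2 'bb'
  5: (10,21) 1 'b'
  6: (21,11) 1 'b'
  7: (11,23) 0 ''
  8: (23,22) 1 'c'
  9: (22,4) 1 'c'
  10: (4,9) 0 ''
  11: (9,17) 1 'd'
  12: (17,0) 1 'd'
  13: (0,3) 0 ''
  14: (3,16) 1 'e'
  15: (16,18) 1 'e'
  16: (18,1) 0 ''
  17: (1,5) 1 'g'
  18: (5,20) 2 'gb'
  19: (20,19) 1 'g'
  20: (19,12) 2 'gg'
  21: (12,13) 2 'gg'
  22: (13,14) 1 'g'
  23: (14,15) 0 ''

n(n+1)/2 = 24·25/2 = 300
Σ LCP = 0 + 1 + 0 + 1 + 2 + 1 + 1 + 0 + 1 + 1 + 0 + 1 + 1 + 0 + 1 + 1 + 0 + 1 + 2 + 1 + 2 + 2 + 1 + 0 = 21
distinct = 300 − 21 = 279

279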